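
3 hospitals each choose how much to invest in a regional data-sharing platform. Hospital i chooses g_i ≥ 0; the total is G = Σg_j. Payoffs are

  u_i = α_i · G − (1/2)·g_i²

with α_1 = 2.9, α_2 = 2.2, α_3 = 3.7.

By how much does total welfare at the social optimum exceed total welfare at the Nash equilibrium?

Hospital i's FOC: ∂u_i/∂g_i = α_i − g_i = 0, so g_i* = α_i.
NE contributions = (2.9, 2.2, 3.7); G = 8.8.
W^NE = (Σα)·G − ½Σα_i² = 8.8² − ½·26.94 = 63.97.
Planner sets g_i = Σα_j = 8.8 for every i, so G^SO = 3·8.8 = 26.4.
W^SO = (Σα)·G^SO − ½·3·(Σα)² = (3/2)·8.8² = 116.16.
Deadweight loss = W^SO − W^NE = 52.19.

52.19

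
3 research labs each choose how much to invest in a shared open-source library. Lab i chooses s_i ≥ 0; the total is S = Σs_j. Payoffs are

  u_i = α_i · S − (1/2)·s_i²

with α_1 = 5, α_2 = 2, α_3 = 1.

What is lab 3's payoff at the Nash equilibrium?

7.5

Lab i's FOC: ∂u_i/∂s_i = α_i − s_i = 0, so s_i* = α_i.
NE contributions = (5, 2, 1); S = 8.
u_3 = α_3·S − ½·(s_3)² = 1·8 − ½·1² = 7.5.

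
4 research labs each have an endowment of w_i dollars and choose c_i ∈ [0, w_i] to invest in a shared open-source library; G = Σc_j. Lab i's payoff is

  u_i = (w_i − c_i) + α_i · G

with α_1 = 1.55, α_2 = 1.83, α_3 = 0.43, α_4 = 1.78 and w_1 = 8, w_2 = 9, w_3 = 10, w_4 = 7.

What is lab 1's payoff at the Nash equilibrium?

37.2

∂u_i/∂c_i = α_i − 1, so lab i contributes w_i if α_i > 1, else 0.
α_i > 1 for i ∈ {1, 2, 4}; NE contributions (8, 9, 0, 7), G = 24.
u_1 = (8 − 8) + 1.55·24 = 37.2.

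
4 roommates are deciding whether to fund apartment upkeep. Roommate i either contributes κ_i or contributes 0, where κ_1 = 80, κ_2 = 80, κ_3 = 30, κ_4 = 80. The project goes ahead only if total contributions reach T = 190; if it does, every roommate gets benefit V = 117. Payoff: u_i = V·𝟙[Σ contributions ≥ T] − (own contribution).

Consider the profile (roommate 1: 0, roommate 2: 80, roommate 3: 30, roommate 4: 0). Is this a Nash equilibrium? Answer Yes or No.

Total = 110 < 190: not provided.
Roommate 1 (pledges 0, payoff 0): pledging 80 → total 190, payoff 37. Profitable deviation.

No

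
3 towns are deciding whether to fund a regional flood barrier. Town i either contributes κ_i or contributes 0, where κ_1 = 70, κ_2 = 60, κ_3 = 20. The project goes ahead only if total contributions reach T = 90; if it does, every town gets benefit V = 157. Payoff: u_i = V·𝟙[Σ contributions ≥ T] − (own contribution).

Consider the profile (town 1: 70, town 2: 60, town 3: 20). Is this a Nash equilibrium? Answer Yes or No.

Total = 150 ≥ 90: provided.
Town 1 (pledges 70, payoff 87): dropping to 0 → total 80, payoff 0. No gain.
Town 2 (pledges 60, payoff 97): dropping to 0 → total 90, payoff 157. Profitable deviation.

No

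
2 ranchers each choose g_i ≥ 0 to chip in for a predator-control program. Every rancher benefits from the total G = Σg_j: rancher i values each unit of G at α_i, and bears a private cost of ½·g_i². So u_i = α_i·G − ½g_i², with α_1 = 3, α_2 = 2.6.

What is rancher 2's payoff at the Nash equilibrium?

11.18

Rancher i's FOC: ∂u_i/∂g_i = α_i − g_i = 0, so g_i* = α_i.
NE contributions = (3, 2.6); G = 5.6.
u_2 = α_2·G − ½·(g_2)² = 2.6·5.6 − ½·2.6² = 11.18.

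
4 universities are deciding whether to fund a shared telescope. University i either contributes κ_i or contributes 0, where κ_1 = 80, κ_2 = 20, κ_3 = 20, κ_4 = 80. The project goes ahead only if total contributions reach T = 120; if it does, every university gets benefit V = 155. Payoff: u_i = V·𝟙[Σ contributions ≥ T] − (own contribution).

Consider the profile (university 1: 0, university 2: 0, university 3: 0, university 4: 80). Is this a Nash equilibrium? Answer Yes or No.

No

Total = 80 < 120: not provided.
University 1 (pledges 0, payoff 0): pledging 80 → total 160, payoff 75. Profitable deviation.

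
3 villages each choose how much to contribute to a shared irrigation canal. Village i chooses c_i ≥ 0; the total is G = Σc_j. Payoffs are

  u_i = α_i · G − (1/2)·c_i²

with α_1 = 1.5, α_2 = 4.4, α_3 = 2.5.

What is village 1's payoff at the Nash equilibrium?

Village i's FOC: ∂u_i/∂c_i = α_i − c_i = 0, so c_i* = α_i.
NE contributions = (1.5, 4.4, 2.5); G = 8.4.
u_1 = α_1·G − ½·(c_1)² = 1.5·8.4 − ½·1.5² = 11.475.

11.475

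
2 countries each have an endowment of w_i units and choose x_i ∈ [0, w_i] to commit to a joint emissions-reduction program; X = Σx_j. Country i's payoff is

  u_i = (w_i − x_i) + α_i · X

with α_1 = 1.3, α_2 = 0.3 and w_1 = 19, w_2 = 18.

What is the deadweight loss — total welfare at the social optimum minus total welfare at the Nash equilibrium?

∂u_i/∂x_i = α_i − 1, so country i contributes w_i if α_i > 1, else 0.
α_i > 1 for i ∈ {1}; NE contributions (19, 0), X = 19.
W^NE = Σw_i − X^NE + (Σα_i)·X^NE = 37 + 0.6·19 = 48.4.
Planner: ∂(Σu_j)/∂x_i = Σα_j − 1 = 0.6 > 0, so everyone contributes w_i; X^SO = 37, W^SO = 37 + 0.6·37 = 59.2.
Deadweight loss = 10.8.

10.8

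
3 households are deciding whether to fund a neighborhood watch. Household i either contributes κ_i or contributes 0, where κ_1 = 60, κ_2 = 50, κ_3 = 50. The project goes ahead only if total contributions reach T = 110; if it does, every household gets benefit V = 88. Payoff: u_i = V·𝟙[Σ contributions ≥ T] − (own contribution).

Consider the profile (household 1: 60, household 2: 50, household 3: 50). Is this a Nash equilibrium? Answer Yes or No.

No

Total = 160 ≥ 110: provided.
Household 1 (pledges 60, payoff 28): dropping to 0 → total 100, payoff 0. No gain.
Household 2 (pledges 50, payoff 38): dropping to 0 → total 110, payoff 88. Profitable deviation.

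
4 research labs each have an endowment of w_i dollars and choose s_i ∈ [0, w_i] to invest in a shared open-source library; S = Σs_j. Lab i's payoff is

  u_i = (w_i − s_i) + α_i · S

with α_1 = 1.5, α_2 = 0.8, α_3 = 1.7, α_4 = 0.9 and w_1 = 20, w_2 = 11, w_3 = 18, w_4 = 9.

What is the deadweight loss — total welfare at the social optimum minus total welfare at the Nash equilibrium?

78

∂u_i/∂s_i = α_i − 1, so lab i contributes w_i if α_i > 1, else 0.
α_i > 1 for i ∈ {1, 3}; NE contributions (20, 0, 18, 0), S = 38.
W^NE = Σw_i − S^NE + (Σα_i)·S^NE = 58 + 3.9·38 = 206.2.
Planner: ∂(Σu_j)/∂s_i = Σα_j − 1 = 3.9 > 0, so everyone contributes w_i; S^SO = 58, W^SO = 58 + 3.9·58 = 284.2.
Deadweight loss = 78.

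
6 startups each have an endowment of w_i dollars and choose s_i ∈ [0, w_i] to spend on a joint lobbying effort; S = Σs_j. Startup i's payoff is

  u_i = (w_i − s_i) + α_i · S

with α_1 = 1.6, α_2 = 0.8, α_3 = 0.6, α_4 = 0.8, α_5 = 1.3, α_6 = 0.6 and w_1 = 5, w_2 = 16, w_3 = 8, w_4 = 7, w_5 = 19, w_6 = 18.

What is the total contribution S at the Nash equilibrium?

24

∂u_i/∂s_i = α_i − 1, so startup i contributes w_i if α_i > 1, else 0.
α_i > 1 for i ∈ {1, 5}; NE contributions (5, 0, 0, 0, 19, 0), S = 24.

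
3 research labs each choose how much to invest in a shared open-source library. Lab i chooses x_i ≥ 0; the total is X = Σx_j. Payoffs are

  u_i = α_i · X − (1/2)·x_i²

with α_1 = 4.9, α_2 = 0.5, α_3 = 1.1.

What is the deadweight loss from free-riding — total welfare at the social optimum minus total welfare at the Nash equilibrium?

Lab i's FOC: ∂u_i/∂x_i = α_i − x_i = 0, so x_i* = α_i.
NE contributions = (4.9, 0.5, 1.1); X = 6.5.
W^NE = (Σα)·X − ½Σα_i² = 6.5² − ½·25.47 = 29.515.
Planner sets x_i = Σα_j = 6.5 for every i, so X^SO = 3·6.5 = 19.5.
W^SO = (Σα)·X^SO − ½·3·(Σα)² = (3/2)·6.5² = 63.375.
Deadweight loss = W^SO − W^NE = 33.86.

33.86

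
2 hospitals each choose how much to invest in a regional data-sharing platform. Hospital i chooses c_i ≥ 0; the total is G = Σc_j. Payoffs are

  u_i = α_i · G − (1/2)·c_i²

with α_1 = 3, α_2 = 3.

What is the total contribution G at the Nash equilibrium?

Hospital i's FOC: ∂u_i/∂c_i = α_i − c_i = 0, so c_i* = α_i.
NE contributions = (3, 3); G = 6.

6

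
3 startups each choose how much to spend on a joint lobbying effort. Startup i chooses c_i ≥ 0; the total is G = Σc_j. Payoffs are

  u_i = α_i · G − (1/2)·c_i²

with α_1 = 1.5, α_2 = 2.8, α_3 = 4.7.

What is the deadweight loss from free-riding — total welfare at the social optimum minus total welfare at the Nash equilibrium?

Startup i's FOC: ∂u_i/∂c_i = α_i − c_i = 0, so c_i* = α_i.
NE contributions = (1.5, 2.8, 4.7); G = 9.
W^NE = (Σα)·G − ½Σα_i² = 9² − ½·32.18 = 64.91.
Planner sets c_i = Σα_j = 9 for every i, so G^SO = 3·9 = 27.
W^SO = (Σα)·G^SO − ½·3·(Σα)² = (3/2)·9² = 121.5.
Deadweight loss = W^SO − W^NE = 56.59.

56.59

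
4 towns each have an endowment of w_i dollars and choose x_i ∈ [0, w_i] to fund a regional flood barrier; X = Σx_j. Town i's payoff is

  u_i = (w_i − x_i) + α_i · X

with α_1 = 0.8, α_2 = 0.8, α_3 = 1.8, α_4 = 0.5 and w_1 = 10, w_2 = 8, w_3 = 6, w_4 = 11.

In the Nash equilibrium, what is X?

6

∂u_i/∂x_i = α_i − 1, so town i contributes w_i if α_i > 1, else 0.
α_i > 1 for i ∈ {3}; NE contributions (0, 0, 6, 0), X = 6.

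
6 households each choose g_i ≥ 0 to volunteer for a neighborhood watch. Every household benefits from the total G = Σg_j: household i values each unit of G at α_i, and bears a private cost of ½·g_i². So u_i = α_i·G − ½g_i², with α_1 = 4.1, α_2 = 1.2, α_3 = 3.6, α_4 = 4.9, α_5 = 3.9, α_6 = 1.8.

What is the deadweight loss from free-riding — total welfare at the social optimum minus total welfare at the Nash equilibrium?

Household i's FOC: ∂u_i/∂g_i = α_i − g_i = 0, so g_i* = α_i.
NE contributions = (4.1, 1.2, 3.6, 4.9, 3.9, 1.8); G = 19.5.
W^NE = (Σα)·G − ½Σα_i² = 19.5² − ½·73.67 = 343.415.
Planner sets g_i = Σα_j = 19.5 for every i, so G^SO = 6·19.5 = 117.
W^SO = (Σα)·G^SO − ½·6·(Σα)² = (6/2)·19.5² = 1140.75.
Deadweight loss = W^SO − W^NE = 797.335.

797.335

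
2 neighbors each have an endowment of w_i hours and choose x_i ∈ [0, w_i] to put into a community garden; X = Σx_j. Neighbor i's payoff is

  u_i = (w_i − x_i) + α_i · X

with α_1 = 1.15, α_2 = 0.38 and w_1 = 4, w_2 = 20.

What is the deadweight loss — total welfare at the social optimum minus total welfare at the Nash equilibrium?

∂u_i/∂x_i = α_i − 1, so neighbor i contributes w_i if α_i > 1, else 0.
α_i > 1 for i ∈ {1}; NE contributions (4, 0), X = 4.
W^NE = Σw_i − X^NE + (Σα_i)·X^NE = 24 + 0.53·4 = 26.12.
Planner: ∂(Σu_j)/∂x_i = Σα_j − 1 = 0.53 > 0, so everyone contributes w_i; X^SO = 24, W^SO = 24 + 0.53·24 = 36.72.
Deadweight loss = 10.6.

10.6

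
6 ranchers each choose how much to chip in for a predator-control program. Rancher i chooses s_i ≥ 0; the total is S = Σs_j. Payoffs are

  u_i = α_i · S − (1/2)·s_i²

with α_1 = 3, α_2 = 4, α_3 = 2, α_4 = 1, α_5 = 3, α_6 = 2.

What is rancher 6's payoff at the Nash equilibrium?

28

Rancher i's FOC: ∂u_i/∂s_i = α_i − s_i = 0, so s_i* = α_i.
NE contributions = (3, 4, 2, 1, 3, 2); S = 15.
u_6 = α_6·S − ½·(s_6)² = 2·15 − ½·2² = 28.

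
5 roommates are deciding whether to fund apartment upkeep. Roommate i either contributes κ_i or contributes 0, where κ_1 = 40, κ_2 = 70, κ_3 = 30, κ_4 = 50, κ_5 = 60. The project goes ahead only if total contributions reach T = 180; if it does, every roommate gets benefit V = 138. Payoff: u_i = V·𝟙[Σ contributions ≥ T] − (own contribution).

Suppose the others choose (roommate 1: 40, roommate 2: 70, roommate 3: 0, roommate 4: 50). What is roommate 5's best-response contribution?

60

Others' total = 160. Contributing 60 brings total to 220 ≥ 180: gain V − κ_5 = 78.
Best response: 60.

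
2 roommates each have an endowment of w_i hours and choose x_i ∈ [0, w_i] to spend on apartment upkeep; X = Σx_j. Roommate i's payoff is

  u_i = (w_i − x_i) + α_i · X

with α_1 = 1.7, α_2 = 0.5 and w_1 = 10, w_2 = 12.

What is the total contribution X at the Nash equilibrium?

∂u_i/∂x_i = α_i − 1, so roommate i contributes w_i if α_i > 1, else 0.
α_i > 1 for i ∈ {1}; NE contributions (10, 0), X = 10.

10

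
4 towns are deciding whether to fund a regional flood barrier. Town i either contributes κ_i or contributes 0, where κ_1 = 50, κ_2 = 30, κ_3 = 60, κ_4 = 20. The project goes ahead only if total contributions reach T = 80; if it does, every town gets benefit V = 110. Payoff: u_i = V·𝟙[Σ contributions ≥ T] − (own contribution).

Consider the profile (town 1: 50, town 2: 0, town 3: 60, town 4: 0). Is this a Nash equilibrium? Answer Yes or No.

Yes

Total = 110 ≥ 80: provided.
Town 1 (pledges 50, payoff 60): dropping to 0 → total 60, payoff 0. No gain.
Town 2 (pledges 0, payoff 110): pledging 30 → total 140, payoff 80. No gain.
Town 3 (pledges 60, payoff 50): dropping to 0 → total 50, payoff 0. No gain.
Town 4 (pledges 0, payoff 110): pledging 20 → total 130, payoff 90. No gain.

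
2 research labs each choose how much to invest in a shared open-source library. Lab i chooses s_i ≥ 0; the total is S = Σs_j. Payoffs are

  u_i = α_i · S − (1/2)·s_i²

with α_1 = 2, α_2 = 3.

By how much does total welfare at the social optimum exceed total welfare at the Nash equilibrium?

Lab i's FOC: ∂u_i/∂s_i = α_i − s_i = 0, so s_i* = α_i.
NE contributions = (2, 3); S = 5.
W^NE = (Σα)·S − ½Σα_i² = 5² − ½·13 = 18.5.
Planner sets s_i = Σα_j = 5 for every i, so S^SO = 2·5 = 10.
W^SO = (Σα)·S^SO − ½·2·(Σα)² = (2/2)·5² = 25.
Deadweight loss = W^SO − W^NE = 6.5.

6.5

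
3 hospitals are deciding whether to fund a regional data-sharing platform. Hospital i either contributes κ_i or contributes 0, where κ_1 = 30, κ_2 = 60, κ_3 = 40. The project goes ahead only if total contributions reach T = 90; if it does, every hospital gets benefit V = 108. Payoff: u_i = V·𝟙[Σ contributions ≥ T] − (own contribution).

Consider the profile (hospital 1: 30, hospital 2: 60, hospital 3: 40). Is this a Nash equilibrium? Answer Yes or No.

Total = 130 ≥ 90: provided.
Hospital 1 (pledges 30, payoff 78): dropping to 0 → total 100, payoff 108. Profitable deviation.

No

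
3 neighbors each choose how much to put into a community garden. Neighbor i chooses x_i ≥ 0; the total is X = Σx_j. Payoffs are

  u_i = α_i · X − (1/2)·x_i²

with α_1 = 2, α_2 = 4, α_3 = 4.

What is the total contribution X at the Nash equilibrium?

Neighbor i's FOC: ∂u_i/∂x_i = α_i − x_i = 0, so x_i* = α_i.
NE contributions = (2, 4, 4); X = 10.

10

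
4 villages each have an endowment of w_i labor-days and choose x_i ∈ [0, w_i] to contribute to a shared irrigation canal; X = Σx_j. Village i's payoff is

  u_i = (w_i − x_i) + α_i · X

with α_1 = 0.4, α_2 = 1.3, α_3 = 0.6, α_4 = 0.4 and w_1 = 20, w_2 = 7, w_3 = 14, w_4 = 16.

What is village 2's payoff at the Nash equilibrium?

∂u_i/∂x_i = α_i − 1, so village i contributes w_i if α_i > 1, else 0.
α_i > 1 for i ∈ {2}; NE contributions (0, 7, 0, 0), X = 7.
u_2 = (7 − 7) + 1.3·7 = 9.1.

9.1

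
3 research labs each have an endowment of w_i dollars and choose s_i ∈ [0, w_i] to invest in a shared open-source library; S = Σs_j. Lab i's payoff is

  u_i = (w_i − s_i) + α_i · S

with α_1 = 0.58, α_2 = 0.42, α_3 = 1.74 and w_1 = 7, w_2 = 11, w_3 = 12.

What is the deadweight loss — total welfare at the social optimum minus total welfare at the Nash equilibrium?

31.32

∂u_i/∂s_i = α_i − 1, so lab i contributes w_i if α_i > 1, else 0.
α_i > 1 for i ∈ {3}; NE contributions (0, 0, 12), S = 12.
W^NE = Σw_i − S^NE + (Σα_i)·S^NE = 30 + 1.74·12 = 50.88.
Planner: ∂(Σu_j)/∂s_i = Σα_j − 1 = 1.74 > 0, so everyone contributes w_i; S^SO = 30, W^SO = 30 + 1.74·30 = 82.2.
Deadweight loss = 31.32.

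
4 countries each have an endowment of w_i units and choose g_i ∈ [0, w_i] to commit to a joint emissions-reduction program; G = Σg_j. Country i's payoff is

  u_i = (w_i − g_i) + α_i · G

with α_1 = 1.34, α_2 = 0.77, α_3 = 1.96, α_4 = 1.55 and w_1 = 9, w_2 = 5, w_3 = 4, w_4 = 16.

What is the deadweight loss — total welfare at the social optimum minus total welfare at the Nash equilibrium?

23.1

∂u_i/∂g_i = α_i − 1, so country i contributes w_i if α_i > 1, else 0.
α_i > 1 for i ∈ {1, 3, 4}; NE contributions (9, 0, 4, 16), G = 29.
W^NE = Σw_i − G^NE + (Σα_i)·G^NE = 34 + 4.62·29 = 167.98.
Planner: ∂(Σu_j)/∂g_i = Σα_j − 1 = 4.62 > 0, so everyone contributes w_i; G^SO = 34, W^SO = 34 + 4.62·34 = 191.08.
Deadweight loss = 23.1.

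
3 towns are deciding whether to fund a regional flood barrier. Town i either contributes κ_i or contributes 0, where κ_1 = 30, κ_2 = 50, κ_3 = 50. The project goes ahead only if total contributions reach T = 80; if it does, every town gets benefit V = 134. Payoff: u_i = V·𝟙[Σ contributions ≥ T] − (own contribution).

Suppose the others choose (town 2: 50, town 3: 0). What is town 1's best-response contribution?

Others' total = 50. Contributing 30 brings total to 80 ≥ 80: gain V − κ_1 = 104.
Best response: 30.

30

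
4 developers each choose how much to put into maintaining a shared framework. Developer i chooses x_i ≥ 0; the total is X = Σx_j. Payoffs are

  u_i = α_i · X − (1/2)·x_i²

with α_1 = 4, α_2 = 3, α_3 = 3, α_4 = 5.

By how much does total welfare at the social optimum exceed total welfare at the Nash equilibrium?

254.5

Developer i's FOC: ∂u_i/∂x_i = α_i − x_i = 0, so x_i* = α_i.
NE contributions = (4, 3, 3, 5); X = 15.
W^NE = (Σα)·X − ½Σα_i² = 15² − ½·59 = 195.5.
Planner sets x_i = Σα_j = 15 for every i, so X^SO = 4·15 = 60.
W^SO = (Σα)·X^SO − ½·4·(Σα)² = (4/2)·15² = 450.
Deadweight loss = W^SO − W^NE = 254.5.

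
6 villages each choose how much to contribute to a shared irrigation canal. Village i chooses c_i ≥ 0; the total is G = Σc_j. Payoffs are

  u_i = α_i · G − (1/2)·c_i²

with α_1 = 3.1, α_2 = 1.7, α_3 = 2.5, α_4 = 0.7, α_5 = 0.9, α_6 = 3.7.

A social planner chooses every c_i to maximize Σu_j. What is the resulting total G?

75.6

Planner FOC: ∂(Σu_j)/∂c_i = (Σα_j) − c_i = 0, so c_i^SO = Σα_j = 12.6 for every i; G^SO = 75.6.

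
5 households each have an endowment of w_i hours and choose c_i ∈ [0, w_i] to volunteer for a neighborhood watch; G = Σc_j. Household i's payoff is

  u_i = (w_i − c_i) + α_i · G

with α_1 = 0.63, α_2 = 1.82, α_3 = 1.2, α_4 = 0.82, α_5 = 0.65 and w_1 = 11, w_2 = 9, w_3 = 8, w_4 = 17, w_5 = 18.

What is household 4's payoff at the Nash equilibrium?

∂u_i/∂c_i = α_i − 1, so household i contributes w_i if α_i > 1, else 0.
α_i > 1 for i ∈ {2, 3}; NE contributions (0, 9, 8, 0, 0), G = 17.
u_4 = (17 − 0) + 0.82·17 = 30.94.

30.94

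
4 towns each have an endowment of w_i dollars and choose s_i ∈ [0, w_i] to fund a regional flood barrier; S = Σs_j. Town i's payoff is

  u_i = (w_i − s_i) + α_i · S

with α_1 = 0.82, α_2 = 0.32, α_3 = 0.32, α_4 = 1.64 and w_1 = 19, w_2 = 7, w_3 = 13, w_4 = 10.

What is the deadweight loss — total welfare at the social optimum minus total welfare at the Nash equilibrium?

81.9

∂u_i/∂s_i = α_i − 1, so town i contributes w_i if α_i > 1, else 0.
α_i > 1 for i ∈ {4}; NE contributions (0, 0, 0, 10), S = 10.
W^NE = Σw_i − S^NE + (Σα_i)·S^NE = 49 + 2.1·10 = 70.
Planner: ∂(Σu_j)/∂s_i = Σα_j − 1 = 2.1 > 0, so everyone contributes w_i; S^SO = 49, W^SO = 49 + 2.1·49 = 151.9.
Deadweight loss = 81.9.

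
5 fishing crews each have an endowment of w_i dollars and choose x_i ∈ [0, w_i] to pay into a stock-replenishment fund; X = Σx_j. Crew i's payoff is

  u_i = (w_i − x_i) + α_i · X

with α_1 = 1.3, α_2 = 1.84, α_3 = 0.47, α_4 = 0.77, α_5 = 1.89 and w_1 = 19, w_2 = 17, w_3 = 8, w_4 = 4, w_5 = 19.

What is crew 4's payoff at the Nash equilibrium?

∂u_i/∂x_i = α_i − 1, so crew i contributes w_i if α_i > 1, else 0.
α_i > 1 for i ∈ {1, 2, 5}; NE contributions (19, 17, 0, 0, 19), X = 55.
u_4 = (4 − 0) + 0.77·55 = 46.35.

46.35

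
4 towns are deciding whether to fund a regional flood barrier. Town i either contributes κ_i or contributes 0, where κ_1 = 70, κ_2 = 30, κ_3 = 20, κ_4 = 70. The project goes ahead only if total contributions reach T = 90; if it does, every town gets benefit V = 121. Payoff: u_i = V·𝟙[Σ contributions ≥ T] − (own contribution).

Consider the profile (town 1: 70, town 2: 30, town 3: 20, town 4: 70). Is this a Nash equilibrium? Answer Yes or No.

Total = 190 ≥ 90: provided.
Town 1 (pledges 70, payoff 51): dropping to 0 → total 120, payoff 121. Profitable deviation.

No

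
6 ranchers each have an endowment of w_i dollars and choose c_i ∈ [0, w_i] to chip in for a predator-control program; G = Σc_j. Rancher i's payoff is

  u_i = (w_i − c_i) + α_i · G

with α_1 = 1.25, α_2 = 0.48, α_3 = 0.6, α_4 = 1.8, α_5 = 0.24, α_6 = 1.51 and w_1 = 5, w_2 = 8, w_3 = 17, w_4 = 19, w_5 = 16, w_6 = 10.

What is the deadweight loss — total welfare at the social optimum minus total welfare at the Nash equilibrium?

∂u_i/∂c_i = α_i − 1, so rancher i contributes w_i if α_i > 1, else 0.
α_i > 1 for i ∈ {1, 4, 6}; NE contributions (5, 0, 0, 19, 0, 10), G = 34.
W^NE = Σw_i − G^NE + (Σα_i)·G^NE = 75 + 4.88·34 = 240.92.
Planner: ∂(Σu_j)/∂c_i = Σα_j − 1 = 4.88 > 0, so everyone contributes w_i; G^SO = 75, W^SO = 75 + 4.88·75 = 441.
Deadweight loss = 200.08.

200.08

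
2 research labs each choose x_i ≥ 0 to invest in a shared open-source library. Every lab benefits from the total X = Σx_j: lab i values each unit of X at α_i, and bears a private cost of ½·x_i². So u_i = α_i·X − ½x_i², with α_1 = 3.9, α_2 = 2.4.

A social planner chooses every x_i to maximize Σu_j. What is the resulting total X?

12.6

Planner FOC: ∂(Σu_j)/∂x_i = (Σα_j) − x_i = 0, so x_i^SO = Σα_j = 6.3 for every i; X^SO = 12.6.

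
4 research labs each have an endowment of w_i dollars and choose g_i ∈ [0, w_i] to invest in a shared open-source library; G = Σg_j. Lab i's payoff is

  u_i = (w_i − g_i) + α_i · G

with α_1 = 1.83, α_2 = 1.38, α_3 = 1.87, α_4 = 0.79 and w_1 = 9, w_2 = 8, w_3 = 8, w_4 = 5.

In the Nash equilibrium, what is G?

∂u_i/∂g_i = α_i − 1, so lab i contributes w_i if α_i > 1, else 0.
α_i > 1 for i ∈ {1, 2, 3}; NE contributions (9, 8, 8, 0), G = 25.

25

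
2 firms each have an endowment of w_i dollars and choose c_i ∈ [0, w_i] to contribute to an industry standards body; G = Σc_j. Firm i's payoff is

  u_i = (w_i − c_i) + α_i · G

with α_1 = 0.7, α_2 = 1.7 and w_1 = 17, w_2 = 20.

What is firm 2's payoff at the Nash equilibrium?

34

∂u_i/∂c_i = α_i − 1, so firm i contributes w_i if α_i > 1, else 0.
α_i > 1 for i ∈ {2}; NE contributions (0, 20), G = 20.
u_2 = (20 − 20) + 1.7·20 = 34.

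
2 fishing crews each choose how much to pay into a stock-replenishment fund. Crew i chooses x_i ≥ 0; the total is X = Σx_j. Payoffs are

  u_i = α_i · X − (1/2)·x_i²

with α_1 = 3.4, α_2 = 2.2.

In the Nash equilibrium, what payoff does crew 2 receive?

9.9

Crew i's FOC: ∂u_i/∂x_i = α_i − x_i = 0, so x_i* = α_i.
NE contributions = (3.4, 2.2); X = 5.6.
u_2 = α_2·X − ½·(x_2)² = 2.2·5.6 − ½·2.2² = 9.9.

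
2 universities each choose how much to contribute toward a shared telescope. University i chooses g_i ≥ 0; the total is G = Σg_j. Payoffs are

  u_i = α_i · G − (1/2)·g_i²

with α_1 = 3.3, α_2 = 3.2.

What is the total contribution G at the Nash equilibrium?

6.5

University i's FOC: ∂u_i/∂g_i = α_i − g_i = 0, so g_i* = α_i.
NE contributions = (3.3, 3.2); G = 6.5.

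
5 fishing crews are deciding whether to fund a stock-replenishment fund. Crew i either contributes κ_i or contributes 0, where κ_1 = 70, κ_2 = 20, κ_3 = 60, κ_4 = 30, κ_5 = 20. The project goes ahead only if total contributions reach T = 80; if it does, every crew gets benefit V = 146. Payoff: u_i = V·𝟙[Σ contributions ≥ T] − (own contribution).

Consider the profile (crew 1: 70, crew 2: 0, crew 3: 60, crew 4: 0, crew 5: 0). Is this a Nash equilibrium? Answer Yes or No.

Total = 130 ≥ 80: provided.
Crew 1 (pledges 70, payoff 76): dropping to 0 → total 60, payoff 0. No gain.
Crew 2 (pledges 0, payoff 146): pledging 20 → total 150, payoff 126. No gain.
Crew 3 (pledges 60, payoff 86): dropping to 0 → total 70, payoff 0. No gain.
Crew 4 (pledges 0, payoff 146): pledging 30 → total 160, payoff 116. No gain.
Crew 5 (pledges 0, payoff 146): pledging 20 → total 150, payoff 126. No gain.

Yes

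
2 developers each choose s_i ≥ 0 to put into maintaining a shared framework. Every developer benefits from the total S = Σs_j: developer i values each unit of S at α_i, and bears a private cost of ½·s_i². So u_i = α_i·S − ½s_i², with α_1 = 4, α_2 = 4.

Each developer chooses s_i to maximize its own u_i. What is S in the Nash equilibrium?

Developer i's FOC: ∂u_i/∂s_i = α_i − s_i = 0, so s_i* = α_i.
NE contributions = (4, 4); S = 8.

8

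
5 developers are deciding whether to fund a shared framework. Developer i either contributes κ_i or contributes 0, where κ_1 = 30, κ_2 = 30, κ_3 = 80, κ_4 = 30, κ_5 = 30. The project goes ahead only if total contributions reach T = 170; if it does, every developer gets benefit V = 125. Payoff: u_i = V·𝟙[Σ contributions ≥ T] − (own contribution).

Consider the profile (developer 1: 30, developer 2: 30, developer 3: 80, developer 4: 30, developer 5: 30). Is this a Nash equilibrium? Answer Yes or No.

Total = 200 ≥ 170: provided.
Developer 1 (pledges 30, payoff 95): dropping to 0 → total 170, payoff 125. Profitable deviation.

No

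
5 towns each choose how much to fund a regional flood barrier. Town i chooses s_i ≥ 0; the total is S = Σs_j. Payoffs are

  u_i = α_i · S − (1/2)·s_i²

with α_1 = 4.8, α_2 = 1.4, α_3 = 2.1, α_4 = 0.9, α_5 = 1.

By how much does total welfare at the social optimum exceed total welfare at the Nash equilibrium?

171.67

Town i's FOC: ∂u_i/∂s_i = α_i − s_i = 0, so s_i* = α_i.
NE contributions = (4.8, 1.4, 2.1, 0.9, 1); S = 10.2.
W^NE = (Σα)·S − ½Σα_i² = 10.2² − ½·31.22 = 88.43.
Planner sets s_i = Σα_j = 10.2 for every i, so S^SO = 5·10.2 = 51.
W^SO = (Σα)·S^SO − ½·5·(Σα)² = (5/2)·10.2² = 260.1.
Deadweight loss = W^SO − W^NE = 171.67.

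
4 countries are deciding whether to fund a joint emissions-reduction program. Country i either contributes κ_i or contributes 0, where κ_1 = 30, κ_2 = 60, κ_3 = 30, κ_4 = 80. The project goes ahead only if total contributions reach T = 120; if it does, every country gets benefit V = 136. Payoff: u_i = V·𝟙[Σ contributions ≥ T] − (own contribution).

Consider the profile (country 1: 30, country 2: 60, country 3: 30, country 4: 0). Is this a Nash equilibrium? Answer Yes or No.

Yes

Total = 120 ≥ 120: provided.
Country 1 (pledges 30, payoff 106): dropping to 0 → total 90, payoff 0. No gain.
Country 2 (pledges 60, payoff 76): dropping to 0 → total 60, payoff 0. No gain.
Country 3 (pledges 30, payoff 106): dropping to 0 → total 90, payoff 0. No gain.
Country 4 (pledges 0, payoff 136): pledging 80 → total 200, payoff 56. No gain.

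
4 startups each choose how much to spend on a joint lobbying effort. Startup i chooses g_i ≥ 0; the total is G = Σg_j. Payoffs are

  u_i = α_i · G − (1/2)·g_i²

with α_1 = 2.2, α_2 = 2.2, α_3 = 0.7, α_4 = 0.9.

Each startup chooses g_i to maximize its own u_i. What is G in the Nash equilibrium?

Startup i's FOC: ∂u_i/∂g_i = α_i − g_i = 0, so g_i* = α_i.
NE contributions = (2.2, 2.2, 0.7, 0.9); G = 6.

6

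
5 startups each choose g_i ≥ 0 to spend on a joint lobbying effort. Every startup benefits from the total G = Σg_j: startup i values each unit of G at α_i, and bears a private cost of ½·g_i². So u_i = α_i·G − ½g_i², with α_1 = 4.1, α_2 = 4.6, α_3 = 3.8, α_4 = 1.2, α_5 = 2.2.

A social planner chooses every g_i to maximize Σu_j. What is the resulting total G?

79.5

Planner FOC: ∂(Σu_j)/∂g_i = (Σα_j) − g_i = 0, so g_i^SO = Σα_j = 15.9 for every i; G^SO = 79.5.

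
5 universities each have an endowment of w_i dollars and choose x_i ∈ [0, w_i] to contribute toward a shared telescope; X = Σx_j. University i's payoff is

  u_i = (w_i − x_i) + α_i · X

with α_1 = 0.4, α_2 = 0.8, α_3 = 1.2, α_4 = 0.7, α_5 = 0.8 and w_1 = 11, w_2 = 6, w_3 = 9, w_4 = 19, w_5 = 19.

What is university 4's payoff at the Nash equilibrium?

25.3

∂u_i/∂x_i = α_i − 1, so university i contributes w_i if α_i > 1, else 0.
α_i > 1 for i ∈ {3}; NE contributions (0, 0, 9, 0, 0), X = 9.
u_4 = (19 − 0) + 0.7·9 = 25.3.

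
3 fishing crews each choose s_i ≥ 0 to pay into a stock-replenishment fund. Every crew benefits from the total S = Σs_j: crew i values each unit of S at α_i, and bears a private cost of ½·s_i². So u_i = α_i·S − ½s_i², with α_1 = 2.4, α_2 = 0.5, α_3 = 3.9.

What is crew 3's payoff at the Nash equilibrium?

Crew i's FOC: ∂u_i/∂s_i = α_i − s_i = 0, so s_i* = α_i.
NE contributions = (2.4, 0.5, 3.9); S = 6.8.
u_3 = α_3·S − ½·(s_3)² = 3.9·6.8 − ½·3.9² = 18.915.

18.915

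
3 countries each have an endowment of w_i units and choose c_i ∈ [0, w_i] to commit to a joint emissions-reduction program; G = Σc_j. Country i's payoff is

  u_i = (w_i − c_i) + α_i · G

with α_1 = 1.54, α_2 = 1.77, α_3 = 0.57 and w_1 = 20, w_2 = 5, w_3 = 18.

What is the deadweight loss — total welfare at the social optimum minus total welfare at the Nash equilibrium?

∂u_i/∂c_i = α_i − 1, so country i contributes w_i if α_i > 1, else 0.
α_i > 1 for i ∈ {1, 2}; NE contributions (20, 5, 0), G = 25.
W^NE = Σw_i − G^NE + (Σα_i)·G^NE = 43 + 2.88·25 = 115.
Planner: ∂(Σu_j)/∂c_i = Σα_j − 1 = 2.88 > 0, so everyone contributes w_i; G^SO = 43, W^SO = 43 + 2.88·43 = 166.84.
Deadweight loss = 51.84.

51.84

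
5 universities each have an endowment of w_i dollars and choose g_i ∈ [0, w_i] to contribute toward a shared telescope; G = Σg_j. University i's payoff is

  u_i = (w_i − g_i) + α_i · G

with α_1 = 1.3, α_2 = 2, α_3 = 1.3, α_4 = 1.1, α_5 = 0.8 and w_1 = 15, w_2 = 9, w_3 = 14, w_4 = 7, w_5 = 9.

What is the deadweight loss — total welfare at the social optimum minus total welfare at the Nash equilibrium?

49.5

∂u_i/∂g_i = α_i − 1, so university i contributes w_i if α_i > 1, else 0.
α_i > 1 for i ∈ {1, 2, 3, 4}; NE contributions (15, 9, 14, 7, 0), G = 45.
W^NE = Σw_i − G^NE + (Σα_i)·G^NE = 54 + 5.5·45 = 301.5.
Planner: ∂(Σu_j)/∂g_i = Σα_j − 1 = 5.5 > 0, so everyone contributes w_i; G^SO = 54, W^SO = 54 + 5.5·54 = 351.
Deadweight loss = 49.5.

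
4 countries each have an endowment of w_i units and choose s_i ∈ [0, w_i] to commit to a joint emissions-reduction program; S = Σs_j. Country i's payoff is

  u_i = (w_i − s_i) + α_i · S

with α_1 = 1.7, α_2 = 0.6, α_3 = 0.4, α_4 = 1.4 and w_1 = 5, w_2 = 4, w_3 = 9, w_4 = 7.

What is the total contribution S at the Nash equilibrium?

∂u_i/∂s_i = α_i − 1, so country i contributes w_i if α_i > 1, else 0.
α_i > 1 for i ∈ {1, 4}; NE contributions (5, 0, 0, 7), S = 12.

12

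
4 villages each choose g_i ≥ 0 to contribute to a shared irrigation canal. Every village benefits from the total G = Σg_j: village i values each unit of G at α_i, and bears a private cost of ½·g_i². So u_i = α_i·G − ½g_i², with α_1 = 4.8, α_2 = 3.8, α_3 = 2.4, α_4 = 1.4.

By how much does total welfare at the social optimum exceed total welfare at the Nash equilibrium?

176.36

Village i's FOC: ∂u_i/∂g_i = α_i − g_i = 0, so g_i* = α_i.
NE contributions = (4.8, 3.8, 2.4, 1.4); G = 12.4.
W^NE = (Σα)·G − ½Σα_i² = 12.4² − ½·45.2 = 131.16.
Planner sets g_i = Σα_j = 12.4 for every i, so G^SO = 4·12.4 = 49.6.
W^SO = (Σα)·G^SO − ½·4·(Σα)² = (4/2)·12.4² = 307.52.
Deadweight loss = W^SO − W^NE = 176.36.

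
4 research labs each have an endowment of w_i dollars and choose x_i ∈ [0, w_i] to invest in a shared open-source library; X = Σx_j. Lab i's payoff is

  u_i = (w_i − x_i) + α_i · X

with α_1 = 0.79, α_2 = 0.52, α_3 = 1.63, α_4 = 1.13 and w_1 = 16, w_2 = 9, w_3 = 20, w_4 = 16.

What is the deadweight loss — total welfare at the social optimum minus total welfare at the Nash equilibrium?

76.75

∂u_i/∂x_i = α_i − 1, so lab i contributes w_i if α_i > 1, else 0.
α_i > 1 for i ∈ {3, 4}; NE contributions (0, 0, 20, 16), X = 36.
W^NE = Σw_i − X^NE + (Σα_i)·X^NE = 61 + 3.07·36 = 171.52.
Planner: ∂(Σu_j)/∂x_i = Σα_j − 1 = 3.07 > 0, so everyone contributes w_i; X^SO = 61, W^SO = 61 + 3.07·61 = 248.27.
Deadweight loss = 76.75.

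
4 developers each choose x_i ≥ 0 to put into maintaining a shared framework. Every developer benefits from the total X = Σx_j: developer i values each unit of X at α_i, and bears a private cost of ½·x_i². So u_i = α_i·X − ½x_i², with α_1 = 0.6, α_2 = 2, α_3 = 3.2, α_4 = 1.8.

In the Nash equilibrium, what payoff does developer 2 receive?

Developer i's FOC: ∂u_i/∂x_i = α_i − x_i = 0, so x_i* = α_i.
NE contributions = (0.6, 2, 3.2, 1.8); X = 7.6.
u_2 = α_2·X − ½·(x_2)² = 2·7.6 − ½·2² = 13.2.

13.2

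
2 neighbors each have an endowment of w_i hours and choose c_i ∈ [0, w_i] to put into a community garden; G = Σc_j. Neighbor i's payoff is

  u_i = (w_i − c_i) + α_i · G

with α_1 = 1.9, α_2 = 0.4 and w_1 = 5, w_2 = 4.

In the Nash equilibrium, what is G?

5

∂u_i/∂c_i = α_i − 1, so neighbor i contributes w_i if α_i > 1, else 0.
α_i > 1 for i ∈ {1}; NE contributions (5, 0), G = 5.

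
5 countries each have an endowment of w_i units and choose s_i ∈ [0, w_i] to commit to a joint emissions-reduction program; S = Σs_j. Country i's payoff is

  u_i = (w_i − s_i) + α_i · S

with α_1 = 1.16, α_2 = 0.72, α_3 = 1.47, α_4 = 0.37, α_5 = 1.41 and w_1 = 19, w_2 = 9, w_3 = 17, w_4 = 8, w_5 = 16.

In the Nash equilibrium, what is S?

52

∂u_i/∂s_i = α_i − 1, so country i contributes w_i if α_i > 1, else 0.
α_i > 1 for i ∈ {1, 3, 5}; NE contributions (19, 0, 17, 0, 16), S = 52.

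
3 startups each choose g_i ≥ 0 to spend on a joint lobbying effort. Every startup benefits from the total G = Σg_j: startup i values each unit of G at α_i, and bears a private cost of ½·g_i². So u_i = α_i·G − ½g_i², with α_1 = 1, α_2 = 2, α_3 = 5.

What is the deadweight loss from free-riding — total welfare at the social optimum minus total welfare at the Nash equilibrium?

47

Startup i's FOC: ∂u_i/∂g_i = α_i − g_i = 0, so g_i* = α_i.
NE contributions = (1, 2, 5); G = 8.
W^NE = (Σα)·G − ½Σα_i² = 8² − ½·30 = 49.
Planner sets g_i = Σα_j = 8 for every i, so G^SO = 3·8 = 24.
W^SO = (Σα)·G^SO − ½·3·(Σα)² = (3/2)·8² = 96.
Deadweight loss = W^SO − W^NE = 47.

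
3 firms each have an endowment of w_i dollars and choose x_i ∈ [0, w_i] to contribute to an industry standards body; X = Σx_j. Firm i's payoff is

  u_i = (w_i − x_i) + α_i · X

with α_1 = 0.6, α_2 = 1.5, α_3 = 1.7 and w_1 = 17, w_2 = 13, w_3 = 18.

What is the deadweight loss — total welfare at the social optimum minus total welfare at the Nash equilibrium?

∂u_i/∂x_i = α_i − 1, so firm i contributes w_i if α_i > 1, else 0.
α_i > 1 for i ∈ {2, 3}; NE contributions (0, 13, 18), X = 31.
W^NE = Σw_i − X^NE + (Σα_i)·X^NE = 48 + 2.8·31 = 134.8.
Planner: ∂(Σu_j)/∂x_i = Σα_j − 1 = 2.8 > 0, so everyone contributes w_i; X^SO = 48, W^SO = 48 + 2.8·48 = 182.4.
Deadweight loss = 47.6.

47.6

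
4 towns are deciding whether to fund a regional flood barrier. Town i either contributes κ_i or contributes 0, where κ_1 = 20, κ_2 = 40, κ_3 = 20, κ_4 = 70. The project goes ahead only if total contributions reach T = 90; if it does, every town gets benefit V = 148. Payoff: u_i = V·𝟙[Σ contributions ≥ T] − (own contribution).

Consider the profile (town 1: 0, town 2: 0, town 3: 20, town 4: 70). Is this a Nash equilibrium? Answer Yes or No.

Yes

Total = 90 ≥ 90: provided.
Town 1 (pledges 0, payoff 148): pledging 20 → total 110, payoff 128. No gain.
Town 2 (pledges 0, payoff 148): pledging 40 → total 130, payoff 108. No gain.
Town 3 (pledges 20, payoff 128): dropping to 0 → total 70, payoff 0. No gain.
Town 4 (pledges 70, payoff 78): dropping to 0 → total 20, payoff 0. No gain.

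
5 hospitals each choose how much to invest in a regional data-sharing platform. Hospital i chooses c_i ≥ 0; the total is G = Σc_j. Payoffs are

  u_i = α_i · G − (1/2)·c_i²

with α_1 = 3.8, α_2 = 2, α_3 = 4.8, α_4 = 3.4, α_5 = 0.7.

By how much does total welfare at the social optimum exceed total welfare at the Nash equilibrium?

Hospital i's FOC: ∂u_i/∂c_i = α_i − c_i = 0, so c_i* = α_i.
NE contributions = (3.8, 2, 4.8, 3.4, 0.7); G = 14.7.
W^NE = (Σα)·G − ½Σα_i² = 14.7² − ½·53.53 = 189.325.
Planner sets c_i = Σα_j = 14.7 for every i, so G^SO = 5·14.7 = 73.5.
W^SO = (Σα)·G^SO − ½·5·(Σα)² = (5/2)·14.7² = 540.225.
Deadweight loss = W^SO − W^NE = 350.9.

350.9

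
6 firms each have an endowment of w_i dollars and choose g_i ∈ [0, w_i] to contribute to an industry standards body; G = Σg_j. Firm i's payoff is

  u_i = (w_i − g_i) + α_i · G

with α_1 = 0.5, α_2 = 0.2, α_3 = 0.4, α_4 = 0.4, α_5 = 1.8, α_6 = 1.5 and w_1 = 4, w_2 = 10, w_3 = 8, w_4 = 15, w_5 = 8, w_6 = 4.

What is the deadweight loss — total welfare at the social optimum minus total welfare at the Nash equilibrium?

140.6

∂u_i/∂g_i = α_i − 1, so firm i contributes w_i if α_i > 1, else 0.
α_i > 1 for i ∈ {5, 6}; NE contributions (0, 0, 0, 0, 8, 4), G = 12.
W^NE = Σw_i − G^NE + (Σα_i)·G^NE = 49 + 3.8·12 = 94.6.
Planner: ∂(Σu_j)/∂g_i = Σα_j − 1 = 3.8 > 0, so everyone contributes w_i; G^SO = 49, W^SO = 49 + 3.8·49 = 235.2.
Deadweight loss = 140.6.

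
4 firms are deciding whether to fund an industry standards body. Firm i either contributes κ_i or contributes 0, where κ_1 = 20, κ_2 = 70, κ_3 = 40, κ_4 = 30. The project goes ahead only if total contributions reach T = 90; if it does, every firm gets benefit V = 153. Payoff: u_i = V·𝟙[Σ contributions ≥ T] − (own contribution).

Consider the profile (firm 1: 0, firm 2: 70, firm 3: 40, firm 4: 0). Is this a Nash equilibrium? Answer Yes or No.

Yes

Total = 110 ≥ 90: provided.
Firm 1 (pledges 0, payoff 153): pledging 20 → total 130, payoff 133. No gain.
Firm 2 (pledges 70, payoff 83): dropping to 0 → total 40, payoff 0. No gain.
Firm 3 (pledges 40, payoff 113): dropping to 0 → total 70, payoff 0. No gain.
Firm 4 (pledges 0, payoff 153): pledging 30 → total 140, payoff 123. No gain.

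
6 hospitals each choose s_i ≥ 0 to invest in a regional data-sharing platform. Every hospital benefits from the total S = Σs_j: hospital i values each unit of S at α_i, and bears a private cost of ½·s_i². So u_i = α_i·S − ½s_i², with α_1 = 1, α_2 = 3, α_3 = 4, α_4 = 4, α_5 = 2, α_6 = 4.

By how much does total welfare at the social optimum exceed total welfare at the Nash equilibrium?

Hospital i's FOC: ∂u_i/∂s_i = α_i − s_i = 0, so s_i* = α_i.
NE contributions = (1, 3, 4, 4, 2, 4); S = 18.
W^NE = (Σα)·S − ½Σα_i² = 18² − ½·62 = 293.
Planner sets s_i = Σα_j = 18 for every i, so S^SO = 6·18 = 108.
W^SO = (Σα)·S^SO − ½·6·(Σα)² = (6/2)·18² = 972.
Deadweight loss = W^SO − W^NE = 679.

679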